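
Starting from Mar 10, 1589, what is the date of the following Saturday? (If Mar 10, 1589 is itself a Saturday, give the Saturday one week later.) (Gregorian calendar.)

Mar 10, 1589 is a Friday.
From Friday to the next Saturday is 1 day.
Mar 10, 1589 + 1 = Mar 11, 1589.

March 11, 1589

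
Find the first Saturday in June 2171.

June 1, 2171

June 1, 2171 is a Saturday.
The first Saturday is therefore June 1 (same day).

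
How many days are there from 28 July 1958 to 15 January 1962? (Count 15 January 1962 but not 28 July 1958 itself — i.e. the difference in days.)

1267

Jul 28, 1958 → Jul 28, 1959: 365 days.
Jul 28, 1959 → Jul 28, 1960: 366 days (Feb 29, 1960 is in that span).
Jul 28, 1960 → Jul 28, 1961: 365 days.
Jul 28, 1961 → Aug 28, 1961: 31 days (July has 31).
Aug 28, 1961 → Sep 28, 1961: 31 days (August has 31).
Sep 28, 1961 → Oct 28, 1961: 30 days (September has 30).
Oct 28, 1961 → Nov 28, 1961: 31 days (October has 31).
Nov 28, 1961 → Dec 28, 1961: 30 days (November has 30).
Dec 28, 1961 → Jan 15, 1962: 18 days.
Total: 1267 days.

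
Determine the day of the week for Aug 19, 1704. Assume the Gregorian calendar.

Tuesday

Doomsday rule: the anchor day for the 1700s is Sunday. For year 04: 4÷12 = 0 r 4, and 4÷4 = 1, so 0+4+1 = 5.
Sunday + 5 ≡ Friday — that's 1704's doomsday.
In August the doomsday date is Aug 8.
Aug 19 is 11 days after Aug 8; 11 mod 7 = 4, so Friday + 4 = Tuesday.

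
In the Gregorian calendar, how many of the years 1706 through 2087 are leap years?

93

Multiples of 4 in [1706,2087]: 95.
Of those, multiples of 100: 3 (not leap unless ÷400).
Multiples of 400: 1.
Leap years = 95 − 3 + 1 = 93.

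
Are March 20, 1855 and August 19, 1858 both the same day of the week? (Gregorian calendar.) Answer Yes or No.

No

From Mar 20, 1855 to Aug 19, 1858 is 1248 days.
1248 mod 7 = 2, so they are different weekdays.
(Mar 20, 1855 is a Tuesday; Aug 19, 1858 is a Thursday.)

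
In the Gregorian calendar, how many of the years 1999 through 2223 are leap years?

54

Multiples of 4 in [1999,2223]: 56.
Of those, multiples of 100: 3 (not leap unless ÷400).
Multiples of 400: 1.
Leap years = 56 − 3 + 1 = 54.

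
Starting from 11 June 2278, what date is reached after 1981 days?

November 13, 2283

+365 (one year) → Jun 11, 2279 (1616 left).
+366 (one year; includes Feb 29, 2280) → Jun 11, 2280 (1250 left).
+365 (one year) → Jun 11, 2281 (885 left).
+365 (one year) → Jun 11, 2282 (520 left).
+365 (one year) → Jun 11, 2283 (155 left).
Jun has 30 days: +20 → Jul 1, 2283 (135 left).
Jul has 31 days: +31 → Aug 1, 2283 (104 left).
Aug has 31 days: +31 → Sep 1, 2283 (73 left).
Sep has 30 days: +30 → Oct 1, 2283 (43 left).
Oct has 31 days: +31 → Nov 1, 2283 (12 left).
+12 → Nov 13, 2283.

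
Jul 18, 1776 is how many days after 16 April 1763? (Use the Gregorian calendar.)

4842

Apr 16, 1763 → Apr 16, 1764: 366 days (Feb 29, 1764 is in that span).
Apr 16, 1764 → Apr 16, 1765: 365 days.
Apr 16, 1765 → Apr 16, 1766: 365 days.
Apr 16, 1766 → Apr 16, 1767: 365 days.
Apr 16, 1767 → Apr 16, 1768: 366 days (Feb 29, 1768 is in that span).
Apr 16, 1768 → Apr 16, 1769: 365 days.
Apr 16, 1769 → Apr 16, 1770: 365 days.
Apr 16, 1770 → Apr 16, 1771: 365 days.
Apr 16, 1771 → Apr 16, 1772: 366 days (Feb 29, 1772 is in that span).
Apr 16, 1772 → Apr 16, 1773: 365 days.
Apr 16, 1773 → Apr 16, 1774: 365 days.
Apr 16, 1774 → Apr 16, 1775: 365 days.
Apr 16, 1775 → Apr 16, 1776: 366 days (Feb 29, 1776 is in that span).
Apr 16, 1776 → May 16, 1776: 30 days (April has 30).
May 16, 1776 → Jun 16, 1776: 31 days (May has 31).
Jun 16, 1776 → Jul 16, 1776: 30 days (June has 30).
Jul 16, 1776 → Jul 18, 1776: 2 days.
Total: 4842 days.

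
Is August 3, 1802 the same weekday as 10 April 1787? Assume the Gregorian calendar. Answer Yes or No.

Yes

From Apr 10, 1787 to Aug 3, 1802 is 5593 days.
5593 mod 7 = 0, so they are the same weekday.
(Apr 10, 1787 is a Tuesday; Aug 3, 1802 is a Tuesday.)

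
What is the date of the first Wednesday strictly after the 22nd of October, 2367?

Oct 22, 2367 is a Sunday.
From Sunday to the next Wednesday is 3 days.
Oct 22, 2367 + 3 = Oct 25, 2367.

October 25, 2367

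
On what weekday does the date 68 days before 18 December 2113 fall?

First find the weekday of Dec 18, 2113. Doomsday rule: the anchor day for the 2100s is Sunday. For year 13: 13÷12 = 1 r 1, and 1÷4 = 0, so 1+1+0 = 2.
Sunday + 2 ≡ Tuesday — that's 2113's doomsday.
In December the doomsday date is Dec 12.
Dec 18 is 6 days after Dec 12; 6 mod 7 = 6, so Tuesday + 6 = Monday.
68 mod 7 = 5, so 68 days before a Monday is Monday − 5 = Wednesday.

Wednesday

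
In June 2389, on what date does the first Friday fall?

June 1, 2389 is a Thursday.
The first Friday is therefore June 2 (1 days later).

June 2, 2389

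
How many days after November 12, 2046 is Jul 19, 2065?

Nov 12, 2046 → Nov 12, 2047: 365 days.
Nov 12, 2047 → Nov 12, 2048: 366 days (Feb 29, 2048 is in that span).
Nov 12, 2048 → Nov 12, 2049: 365 days.
Nov 12, 2049 → Nov 12, 2050: 365 days.
Nov 12, 2050 → Nov 12, 2051: 365 days.
Nov 12, 2051 → Nov 12, 2052: 366 days (Feb 29, 2052 is in that span).
Nov 12, 2052 → Nov 12, 2053: 365 days.
Nov 12, 2053 → Nov 12, 2054: 365 days.
Nov 12, 2054 → Nov 12, 2055: 365 days.
Nov 12, 2055 → Nov 12, 2056: 366 days (Feb 29, 2056 is in that span).
Nov 12, 2056 → Nov 12, 2057: 365 days.
Nov 12, 2057 → Nov 12, 2058: 365 days.
Nov 12, 2058 → Nov 12, 2059: 365 days.
Nov 12, 2059 → Nov 12, 2060: 366 days (Feb 29, 2060 is in that span).
Nov 12, 2060 → Nov 12, 2061: 365 days.
Nov 12, 2061 → Nov 12, 2062: 365 days.
Nov 12, 2062 → Nov 12, 2063: 365 days.
Nov 12, 2063 → Nov 12, 2064: 366 days (Feb 29, 2064 is in that span).
Nov 12, 2064 → Dec 12, 2064: 30 days (November has 30).
Dec 12, 2064 → Jan 12, 2065: 31 days (December has 31).
Jan 12, 2065 → Feb 12, 2065: 31 days (January has 31).
Feb 12, 2065 → Mar 12, 2065: 28 days (February has 28).
Mar 12, 2065 → Apr 12, 2065: 31 days (March has 31).
Apr 12, 2065 → May 12, 2065: 30 days (April has 30).
May 12, 2065 → Jun 12, 2065: 31 days (May has 31).
Jun 12, 2065 → Jul 12, 2065: 30 days (June has 30).
Jul 12, 2065 → Jul 19, 2065: 7 days.
Total: 6824 days.

6824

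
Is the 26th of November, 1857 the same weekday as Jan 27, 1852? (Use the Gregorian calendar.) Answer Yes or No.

From Jan 27, 1852 to Nov 26, 1857 is 2130 days.
2130 mod 7 = 2, so they are different weekdays.
(Jan 27, 1852 is a Tuesday; Nov 26, 1857 is a Thursday.)

No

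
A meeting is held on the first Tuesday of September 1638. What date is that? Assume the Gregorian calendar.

September 1, 1638 is a Wednesday.
The first Tuesday is therefore September 7 (6 days later).

September 7, 1638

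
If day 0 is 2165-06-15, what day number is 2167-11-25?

Jun 15, 2165 → Jun 15, 2166: 365 days.
Jun 15, 2166 → Jun 15, 2167: 365 days.
Jun 15, 2167 → Jul 15, 2167: 30 days (June has 30).
Jul 15, 2167 → Aug 15, 2167: 31 days (July has 31).
Aug 15, 2167 → Sep 15, 2167: 31 days (August has 31).
Sep 15, 2167 → Oct 15, 2167: 30 days (September has 30).
Oct 15, 2167 → Nov 15, 2167: 31 days (October has 31).
Nov 15, 2167 → Nov 25, 2167: 10 days.
Total: 893 days.

893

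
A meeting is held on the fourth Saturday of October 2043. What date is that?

October 24, 2043

October 1, 2043 is a Thursday.
The first Saturday is therefore October 3 (2 days later).
The fourth Saturday is 3 + 3×7 = October 24.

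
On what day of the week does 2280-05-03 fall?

Monday

Doomsday rule: the anchor day for the 2200s is Friday. For year 80: 80÷12 = 6 r 8, and 8÷4 = 2, so 6+8+2 = 16.
Friday + 16 ≡ Sunday — that's 2280's doomsday.
In May the doomsday date is May 9.
May 3 is 6 days before May 9; 6 mod 7 = 6, so Sunday − 6 = Monday.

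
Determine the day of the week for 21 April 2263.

Tuesday

Doomsday rule: the anchor day for the 2200s is Friday. For year 63: 63÷12 = 5 r 3, and 3÷4 = 0, so 5+3+0 = 8.
Friday + 8 ≡ Saturday — that's 2263's doomsday.
In April the doomsday date is Apr 4.
Apr 21 is 17 days after Apr 4; 17 mod 7 = 3, so Saturday + 3 = Tuesday.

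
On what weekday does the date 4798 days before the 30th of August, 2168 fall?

Aug 30, 2168 is a Tuesday.
4798 mod 7 = 3, so 4798 days before a Tuesday is Tuesday − 3 = Saturday.

Saturday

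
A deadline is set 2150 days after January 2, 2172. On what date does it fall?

+366 (one year; includes Feb 29, 2172) → Jan 2, 2173 (1784 left).
+365 (one year) → Jan 2, 2174 (1419 left).
+365 (one year) → Jan 2, 2175 (1054 left).
+365 (one year) → Jan 2, 2176 (689 left).
+366 (one year; includes Feb 29, 2176) → Jan 2, 2177 (323 left).
Jan has 31 days: +30 → Feb 1, 2177 (293 left).
Feb has 28 days: +28 → Mar 1, 2177 (265 left).
Mar has 31 days: +31 → Apr 1, 2177 (234 left).
Apr has 30 days: +30 → May 1, 2177 (204 left).
May has 31 days: +31 → Jun 1, 2177 (173 left).
Jun has 30 days: +30 → Jul 1, 2177 (143 left).
Jul has 31 days: +31 → Aug 1, 2177 (112 left).
Aug has 31 days: +31 → Sep 1, 2177 (81 left).
Sep has 30 days: +30 → Oct 1, 2177 (51 left).
Oct has 31 days: +31 → Nov 1, 2177 (20 left).
+20 → Nov 21, 2177.

November 21, 2177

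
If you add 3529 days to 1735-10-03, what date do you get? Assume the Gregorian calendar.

+366 (one year; includes Feb 29, 1736) → Oct 3, 1736 (3163 left).
+365 (one year) → Oct 3, 1737 (2798 left).
+365 (one year) → Oct 3, 1738 (2433 left).
+365 (one year) → Oct 3, 1739 (2068 left).
+366 (one year; includes Feb 29, 1740) → Oct 3, 1740 (1702 left).
+365 (one year) → Oct 3, 1741 (1337 left).
+365 (one year) → Oct 3, 1742 (972 left).
+365 (one year) → Oct 3, 1743 (607 left).
+366 (one year; includes Feb 29, 1744) → Oct 3, 1744 (241 left).
Oct has 31 days: +29 → Nov 1, 1744 (212 left).
Nov has 30 days: +30 → Dec 1, 1744 (182 left).
Dec has 31 days: +31 → Jan 1, 1745 (151 left).
Jan has 31 days: +31 → Feb 1, 1745 (120 left).
Feb has 28 days: +28 → Mar 1, 1745 (92 left).
Mar has 31 days: +31 → Apr 1, 1745 (61 left).
Apr has 30 days: +30 → May 1, 1745 (31 left).
May has 31 days: +31 → Jun 1, 1745 (0 left).

June 1, 1745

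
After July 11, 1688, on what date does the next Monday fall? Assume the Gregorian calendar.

July 12, 1688

Jul 11, 1688 is a Sunday.
From Sunday to the next Monday is 1 day.
Jul 11, 1688 + 1 = Jul 12, 1688.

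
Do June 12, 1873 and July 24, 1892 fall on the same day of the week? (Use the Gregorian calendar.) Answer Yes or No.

No

From Jun 12, 1873 to Jul 24, 1892 is 6982 days.
6982 mod 7 = 3, so they are different weekdays.
(Jun 12, 1873 is a Thursday; Jul 24, 1892 is a Sunday.)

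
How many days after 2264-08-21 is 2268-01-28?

1255

Aug 21, 2264 → Aug 21, 2265: 365 days.
Aug 21, 2265 → Aug 21, 2266: 365 days.
Aug 21, 2266 → Aug 21, 2267: 365 days.
Aug 21, 2267 → Sep 21, 2267: 31 days (August has 31).
Sep 21, 2267 → Oct 21, 2267: 30 days (September has 30).
Oct 21, 2267 → Nov 21, 2267: 31 days (October has 31).
Nov 21, 2267 → Dec 21, 2267: 30 days (November has 30).
Dec 21, 2267 → Jan 21, 2268: 31 days (December has 31).
Jan 21, 2268 → Jan 28, 2268: 7 days.
Total: 1255 days.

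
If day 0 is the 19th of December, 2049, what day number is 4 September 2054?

1720

Dec 19, 2049 → Dec 19, 2050: 365 days.
Dec 19, 2050 → Dec 19, 2051: 365 days.
Dec 19, 2051 → Dec 19, 2052: 366 days (Feb 29, 2052 is in that span).
Dec 19, 2052 → Dec 19, 2053: 365 days.
Dec 19, 2053 → Jan 19, 2054: 31 days (December has 31).
Jan 19, 2054 → Feb 19, 2054: 31 days (January has 31).
Feb 19, 2054 → Mar 19, 2054: 28 days (February has 28).
Mar 19, 2054 → Apr 19, 2054: 31 days (March has 31).
Apr 19, 2054 → May 19, 2054: 30 days (April has 30).
May 19, 2054 → Jun 19, 2054: 31 days (May has 31).
Jun 19, 2054 → Jul 19, 2054: 30 days (June has 30).
Jul 19, 2054 → Aug 19, 2054: 31 days (July has 31).
Aug 19, 2054 → Sep 4, 2054: 16 days.
Total: 1720 days.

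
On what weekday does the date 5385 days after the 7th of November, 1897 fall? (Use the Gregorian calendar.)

Nov 7, 1897 is a Sunday.
5385 mod 7 = 2, so 5385 days after a Sunday is Sunday + 2 = Tuesday.

Tuesday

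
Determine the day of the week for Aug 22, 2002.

Doomsday rule: the anchor day for the 2000s is Tuesday. For year 02: 2÷12 = 0 r 2, and 2÷4 = 0, so 0+2+0 = 2.
Tuesday + 2 ≡ Thursday — that's 2002's doomsday.
In August the doomsday date is Aug 8.
Aug 22 is 14 days after Aug 8; 14 mod 7 = 0, so Thursday + 0 = Thursday.

Thursday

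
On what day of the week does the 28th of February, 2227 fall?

Wednesday

Doomsday rule: the anchor day for the 2200s is Friday. For year 27: 27÷12 = 2 r 3, and 3÷4 = 0, so 2+3+0 = 5.
Friday + 5 ≡ Wednesday — that's 2227's doomsday.
In February the doomsday date is Feb 28 (2227 is not a leap year).
Feb 28 is the doomsday itself: Wednesday.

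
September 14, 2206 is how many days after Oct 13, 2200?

Oct 13, 2200 → Oct 13, 2201: 365 days.
Oct 13, 2201 → Oct 13, 2202: 365 days.
Oct 13, 2202 → Oct 13, 2203: 365 days.
Oct 13, 2203 → Oct 13, 2204: 366 days (Feb 29, 2204 is in that span).
Oct 13, 2204 → Oct 13, 2205: 365 days.
Oct 13, 2205 → Nov 13, 2205: 31 days (October has 31).
Nov 13, 2205 → Dec 13, 2205: 30 days (November has 30).
Dec 13, 2205 → Jan 13, 2206: 31 days (December has 31).
Jan 13, 2206 → Feb 13, 2206: 31 days (January has 31).
Feb 13, 2206 → Mar 13, 2206: 28 days (February has 28).
Mar 13, 2206 → Apr 13, 2206: 31 days (March has 31).
Apr 13, 2206 → May 13, 2206: 30 days (April has 30).
May 13, 2206 → Jun 13, 2206: 31 days (May has 31).
Jun 13, 2206 → Jul 13, 2206: 30 days (June has 30).
Jul 13, 2206 → Aug 13, 2206: 31 days (July has 31).
Aug 13, 2206 → Sep 13, 2206: 31 days (August has 31).
Sep 13, 2206 → Sep 14, 2206: 1 days.
Total: 2162 days.

2162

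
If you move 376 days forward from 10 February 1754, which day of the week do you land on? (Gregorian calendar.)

Friday

First find the weekday of Feb 10, 1754. Doomsday rule: the anchor day for the 1700s is Sunday. For year 54: 54÷12 = 4 r 6, and 6÷4 = 1, so 4+6+1 = 11.
Sunday + 11 ≡ Thursday — that's 1754's doomsday.
In February the doomsday date is Feb 28 (1754 is not a leap year).
Feb 10 is 18 days before Feb 28; 18 mod 7 = 4, so Thursday − 4 = Sunday.
376 mod 7 = 5, so 376 days after a Sunday is Sunday + 5 = Friday.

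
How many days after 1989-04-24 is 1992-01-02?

983

Apr 24, 1989 → Apr 24, 1990: 365 days.
Apr 24, 1990 → Apr 24, 1991: 365 days.
Apr 24, 1991 → May 24, 1991: 30 days (April has 30).
May 24, 1991 → Jun 24, 1991: 31 days (May has 31).
Jun 24, 1991 → Jul 24, 1991: 30 days (June has 30).
Jul 24, 1991 → Aug 24, 1991: 31 days (July has 31).
Aug 24, 1991 → Sep 24, 1991: 31 days (August has 31).
Sep 24, 1991 → Oct 24, 1991: 30 days (September has 30).
Oct 24, 1991 → Nov 24, 1991: 31 days (October has 31).
Nov 24, 1991 → Dec 24, 1991: 30 days (November has 30).
Dec 24, 1991 → Jan 2, 1992: 9 days.
Total: 983 days.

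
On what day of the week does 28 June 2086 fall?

Doomsday rule: the anchor day for the 2000s is Tuesday. For year 86: 86÷12 = 7 r 2, and 2÷4 = 0, so 7+2+0 = 9.
Tuesday + 9 ≡ Thursday — that's 2086's doomsday.
In June the doomsday date is Jun 6.
Jun 28 is 22 days after Jun 6; 22 mod 7 = 1, so Thursday + 1 = Friday.

Friday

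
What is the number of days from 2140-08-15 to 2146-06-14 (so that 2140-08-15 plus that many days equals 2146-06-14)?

Aug 15, 2140 → Aug 15, 2141: 365 days.
Aug 15, 2141 → Aug 15, 2142: 365 days.
Aug 15, 2142 → Aug 15, 2143: 365 days.
Aug 15, 2143 → Aug 15, 2144: 366 days (Feb 29, 2144 is in that span).
Aug 15, 2144 → Aug 15, 2145: 365 days.
Aug 15, 2145 → Sep 15, 2145: 31 days (August has 31).
Sep 15, 2145 → Oct 15, 2145: 30 days (September has 30).
Oct 15, 2145 → Nov 15, 2145: 31 days (October has 31).
Nov 15, 2145 → Dec 15, 2145: 30 days (November has 30).
Dec 15, 2145 → Jan 15, 2146: 31 days (December has 31).
Jan 15, 2146 → Feb 15, 2146: 31 days (January has 31).
Feb 15, 2146 → Mar 15, 2146: 28 days (February has 28).
Mar 15, 2146 → Apr 15, 2146: 31 days (March has 31).
Apr 15, 2146 → May 15, 2146: 30 days (April has 30).
May 15, 2146 → Jun 14, 2146: 30 days.
Total: 2129 days.

2129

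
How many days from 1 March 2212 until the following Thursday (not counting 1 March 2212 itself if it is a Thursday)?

Mar 1, 2212 is a Sunday.
From Sunday to the next Thursday is 4 days.

4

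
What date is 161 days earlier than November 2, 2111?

−2 → Oct 31, 2111 (end of Oct, 31 days; 159 left).
−31 → Sep 30, 2111 (end of Sep, 30 days; 128 left).
−30 → Aug 31, 2111 (end of Aug, 31 days; 98 left).
−31 → Jul 31, 2111 (end of Jul, 31 days; 67 left).
−31 → Jun 30, 2111 (end of Jun, 30 days; 36 left).
−30 → May 31, 2111 (end of May, 31 days; 6 left).
−6 → May 25, 2111.

May 25, 2111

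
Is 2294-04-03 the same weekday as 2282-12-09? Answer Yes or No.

No

From Dec 9, 2282 to Apr 3, 2294 is 4133 days.
4133 mod 7 = 3, so they are different weekdays.
(Dec 9, 2282 is a Saturday; Apr 3, 2294 is a Tuesday.)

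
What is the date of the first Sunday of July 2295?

July 7, 2295

July 1, 2295 is a Monday.
The first Sunday is therefore July 7 (6 days later).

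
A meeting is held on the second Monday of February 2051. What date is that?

February 13, 2051

February 1, 2051 is a Wednesday.
The first Monday is therefore February 6 (5 days later).
The second Monday is 6 + 1×7 = February 13.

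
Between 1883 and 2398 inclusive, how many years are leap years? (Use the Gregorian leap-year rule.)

Multiples of 4 in [1883,2398]: 129.
Of those, multiples of 100: 5 (not leap unless ÷400).
Multiples of 400: 1.
Leap years = 129 − 5 + 1 = 125.

125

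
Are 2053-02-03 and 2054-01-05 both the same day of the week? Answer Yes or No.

Yes

From Feb 3, 2053 to Jan 5, 2054 is 336 days.
336 mod 7 = 0, so they are the same weekday.
(Feb 3, 2053 is a Monday; Jan 5, 2054 is a Monday.)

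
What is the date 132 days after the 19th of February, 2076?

Feb has 29 days: +11 → Mar 1, 2076 (121 left).
Mar has 31 days: +31 → Apr 1, 2076 (90 left).
Apr has 30 days: +30 → May 1, 2076 (60 left).
May has 31 days: +31 → Jun 1, 2076 (29 left).
+29 → Jun 30, 2076.

June 30, 2076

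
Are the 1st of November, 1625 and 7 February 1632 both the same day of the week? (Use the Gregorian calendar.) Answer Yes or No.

From Nov 1, 1625 to Feb 7, 1632 is 2289 days.
2289 mod 7 = 0, so they are the same weekday.
(Nov 1, 1625 is a Saturday; Feb 7, 1632 is a Saturday.)

Yes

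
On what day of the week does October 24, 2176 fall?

Thursday

Doomsday rule: the anchor day for the 2100s is Sunday. For year 76: 76÷12 = 6 r 4, and 4÷4 = 1, so 6+4+1 = 11.
Sunday + 11 ≡ Thursday — that's 2176's doomsday.
In October the doomsday date is Oct 10.
Oct 24 is 14 days after Oct 10; 14 mod 7 = 0, so Thursday + 0 = Thursday.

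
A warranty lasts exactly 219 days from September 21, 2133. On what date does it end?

April 28, 2134

Sep has 30 days: +10 → Oct 1, 2133 (209 left).
Oct has 31 days: +31 → Nov 1, 2133 (178 left).
Nov has 30 days: +30 → Dec 1, 2133 (148 left).
Dec has 31 days: +31 → Jan 1, 2134 (117 left).
Jan has 31 days: +31 → Feb 1, 2134 (86 left).
Feb has 28 days: +28 → Mar 1, 2134 (58 left).
Mar has 31 days: +31 → Apr 1, 2134 (27 left).
+27 → Apr 28, 2134.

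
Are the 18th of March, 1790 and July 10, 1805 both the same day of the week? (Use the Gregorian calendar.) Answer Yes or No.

No

From Mar 18, 1790 to Jul 10, 1805 is 5592 days.
5592 mod 7 = 6, so they are different weekdays.
(Mar 18, 1790 is a Thursday; Jul 10, 1805 is a Wednesday.)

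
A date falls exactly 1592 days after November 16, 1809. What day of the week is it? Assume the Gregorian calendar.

Sunday

Nov 16, 1809 is a Thursday.
1592 mod 7 = 3, so 1592 days after a Thursday is Thursday + 3 = Sunday.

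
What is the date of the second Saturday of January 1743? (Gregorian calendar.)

January 1, 1743 is a Tuesday.
The first Saturday is therefore January 5 (4 days later).
The second Saturday is 5 + 1×7 = January 12.

January 12, 1743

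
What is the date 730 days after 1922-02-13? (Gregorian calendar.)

February 13, 1924

+365 (one year) → Feb 13, 1923 (365 left).
Feb has 28 days: +16 → Mar 1, 1923 (349 left).
Mar has 31 days: +31 → Apr 1, 1923 (318 left).
Apr has 30 days: +30 → May 1, 1923 (288 left).
May has 31 days: +31 → Jun 1, 1923 (257 left).
Jun has 30 days: +30 → Jul 1, 1923 (227 left).
Jul has 31 days: +31 → Aug 1, 1923 (196 left).
Aug has 31 days: +31 → Sep 1, 1923 (165 left).
Sep has 30 days: +30 → Oct 1, 1923 (135 left).
Oct has 31 days: +31 → Nov 1, 1923 (104 left).
Nov has 30 days: +30 → Dec 1, 1923 (74 left).
Dec has 31 days: +31 → Jan 1, 1924 (43 left).
Jan has 31 days: +31 → Feb 1, 1924 (12 left).
+12 → Feb 13, 1924.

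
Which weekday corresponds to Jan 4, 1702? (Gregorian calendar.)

Doomsday rule: the anchor day for the 1700s is Sunday. For year 02: 2÷12 = 0 r 2, and 2÷4 = 0, so 0+2+0 = 2.
Sunday + 2 ≡ Tuesday — that's 1702's doomsday.
In January the doomsday date is Jan 3 (1702 is not a leap year).
Jan 4 is 1 day after Jan 3; 1 mod 7 = 1, so Tuesday + 1 = Wednesday.

Wednesday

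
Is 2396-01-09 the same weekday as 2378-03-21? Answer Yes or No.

From Mar 21, 2378 to Jan 9, 2396 is 6503 days.
6503 mod 7 = 0, so they are the same weekday.
(Mar 21, 2378 is a Tuesday; Jan 9, 2396 is a Tuesday.)

Yes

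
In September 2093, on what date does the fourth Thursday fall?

September 1, 2093 is a Tuesday.
The first Thursday is therefore September 3 (2 days later).
The fourth Thursday is 3 + 3×7 = September 24.

September 24, 2093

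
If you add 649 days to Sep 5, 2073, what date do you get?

June 16, 2075

+365 (one year) → Sep 5, 2074 (284 left).
Sep has 30 days: +26 → Oct 1, 2074 (258 left).
Oct has 31 days: +31 → Nov 1, 2074 (227 left).
Nov has 30 days: +30 → Dec 1, 2074 (197 left).
Dec has 31 days: +31 → Jan 1, 2075 (166 left).
Jan has 31 days: +31 → Feb 1, 2075 (135 left).
Feb has 28 days: +28 → Mar 1, 2075 (107 left).
Mar has 31 days: +31 → Apr 1, 2075 (76 left).
Apr has 30 days: +30 → May 1, 2075 (46 left).
May has 31 days: +31 → Jun 1, 2075 (15 left).
+15 → Jun 16, 2075.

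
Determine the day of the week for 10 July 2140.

Sunday

January 1, 2140 is a Friday.
Jan 1, 2140 → Feb 1, 2140: 31 days (January has 31).
Feb 1, 2140 → Mar 1, 2140: 29 days (February has 29).
Mar 1, 2140 → Apr 1, 2140: 31 days (March has 31).
Apr 1, 2140 → May 1, 2140: 30 days (April has 30).
May 1, 2140 → Jun 1, 2140: 31 days (May has 31).
Jun 1, 2140 → Jul 1, 2140: 30 days (June has 30).
Jul 1, 2140 → Jul 10, 2140: 9 days.
Total: 191 days.
191 mod 7 = 2, so Friday + 2 = Sunday.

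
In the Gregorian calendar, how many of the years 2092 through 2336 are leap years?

59

Multiples of 4 in [2092,2336]: 62.
Of those, multiples of 100: 3 (not leap unless ÷400).
Multiples of 400: 0.
Leap years = 62 − 3 + 0 = 59.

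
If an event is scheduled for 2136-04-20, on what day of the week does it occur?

Doomsday rule: the anchor day for the 2100s is Sunday. For year 36: 36÷12 = 3 r 0, and 0÷4 = 0, so 3+0+0 = 3.
Sunday + 3 ≡ Wednesday — that's 2136's doomsday.
In April the doomsday date is Apr 4.
Apr 20 is 16 days after Apr 4; 16 mod 7 = 2, so Wednesday + 2 = Friday.

Friday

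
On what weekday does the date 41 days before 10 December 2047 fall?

Dec 10, 2047 is a Tuesday.
41 mod 7 = 6, so 41 days before a Tuesday is Tuesday − 6 = Wednesday.

Wednesday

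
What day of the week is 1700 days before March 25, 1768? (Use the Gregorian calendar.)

First find the weekday of Mar 25, 1768. Doomsday rule: the anchor day for the 1700s is Sunday. For year 68: 68÷12 = 5 r 8, and 8÷4 = 2, so 5+8+2 = 15.
Sunday + 15 ≡ Monday — that's 1768's doomsday.
In March the doomsday date is Mar 14.
Mar 25 is 11 days after Mar 14; 11 mod 7 = 4, so Monday + 4 = Friday.
1700 mod 7 = 6, so 1700 days before a Friday is Friday − 6 = Saturday.

Saturday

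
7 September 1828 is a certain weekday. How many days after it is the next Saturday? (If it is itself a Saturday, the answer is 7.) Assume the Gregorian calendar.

Sep 7, 1828 is a Sunday.
From Sunday to the next Saturday is 6 days.

6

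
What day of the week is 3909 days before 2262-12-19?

Tuesday

Dec 19, 2262 is a Friday.
3909 mod 7 = 3, so 3909 days before a Friday is Friday − 3 = Tuesday.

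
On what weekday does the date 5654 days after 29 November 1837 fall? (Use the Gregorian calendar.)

Monday

First find the weekday of Nov 29, 1837. Doomsday rule: the anchor day for the 1800s is Friday. For year 37: 37÷12 = 3 r 1, and 1÷4 = 0, so 3+1+0 = 4.
Friday + 4 ≡ Tuesday — that's 1837's doomsday.
In November the doomsday date is Nov 7.
Nov 29 is 22 days after Nov 7; 22 mod 7 = 1, so Tuesday + 1 = Wednesday.
5654 mod 7 = 5, so 5654 days after a Wednesday is Wednesday + 5 = Monday.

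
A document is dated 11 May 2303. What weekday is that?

Doomsday rule: the anchor day for the 2300s is Wednesday. For year 03: 3÷12 = 0 r 3, and 3÷4 = 0, so 0+3+0 = 3.
Wednesday + 3 ≡ Saturday — that's 2303's doomsday.
In May the doomsday date is May 9.
May 11 is 2 days after May 9; 2 mod 7 = 2, so Saturday + 2 = Monday.

Monday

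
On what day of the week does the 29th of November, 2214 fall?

Tuesday

Doomsday rule: the anchor day for the 2200s is Friday. For year 14: 14÷12 = 1 r 2, and 2÷4 = 0, so 1+2+0 = 3.
Friday + 3 ≡ Monday — that's 2214's doomsday.
In November the doomsday date is Nov 7.
Nov 29 is 22 days after Nov 7; 22 mod 7 = 1, so Monday + 1 = Tuesday.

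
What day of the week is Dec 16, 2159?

Sunday

Doomsday rule: the anchor day for the 2100s is Sunday. For year 59: 59÷12 = 4 r 11, and 11÷4 = 2, so 4+11+2 = 17.
Sunday + 17 ≡ Wednesday — that's 2159's doomsday.
In December the doomsday date is Dec 12.
Dec 16 is 4 days after Dec 12; 4 mod 7 = 4, so Wednesday + 4 = Sunday.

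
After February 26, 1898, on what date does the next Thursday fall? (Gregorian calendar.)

Feb 26, 1898 is a Saturday.
From Saturday to the next Thursday is 5 days.
Feb 26, 1898 + 5 = Mar 3, 1898.

March 3, 1898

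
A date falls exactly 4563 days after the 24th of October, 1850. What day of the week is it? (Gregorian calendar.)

Oct 24, 1850 is a Thursday.
4563 mod 7 = 6, so 4563 days after a Thursday is Thursday + 6 = Wednesday.

Wednesday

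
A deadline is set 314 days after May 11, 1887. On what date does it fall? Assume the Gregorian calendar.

May has 31 days: +21 → Jun 1, 1887 (293 left).
Jun has 30 days: +30 → Jul 1, 1887 (263 left).
Jul has 31 days: +31 → Aug 1, 1887 (232 left).
Aug has 31 days: +31 → Sep 1, 1887 (201 left).
Sep has 30 days: +30 → Oct 1, 1887 (171 left).
Oct has 31 days: +31 → Nov 1, 1887 (140 left).
Nov has 30 days: +30 → Dec 1, 1887 (110 left).
Dec has 31 days: +31 → Jan 1, 1888 (79 left).
Jan has 31 days: +31 → Feb 1, 1888 (48 left).
Feb has 29 days: +29 → Mar 1, 1888 (19 left).
+19 → Mar 20, 1888.

March 20, 1888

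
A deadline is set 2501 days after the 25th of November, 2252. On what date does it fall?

+365 (one year) → Nov 25, 2253 (2136 left).
+365 (one year) → Nov 25, 2254 (1771 left).
+365 (one year) → Nov 25, 2255 (1406 left).
+366 (one year; includes Feb 29, 2256) → Nov 25, 2256 (1040 left).
+365 (one year) → Nov 25, 2257 (675 left).
+365 (one year) → Nov 25, 2258 (310 left).
Nov has 30 days: +6 → Dec 1, 2258 (304 left).
Dec has 31 days: +31 → Jan 1, 2259 (273 left).
Jan has 31 days: +31 → Feb 1, 2259 (242 left).
Feb has 28 days: +28 → Mar 1, 2259 (214 left).
Mar has 31 days: +31 → Apr 1, 2259 (183 left).
Apr has 30 days: +30 → May 1, 2259 (153 left).
May has 31 days: +31 → Jun 1, 2259 (122 left).
Jun has 30 days: +30 → Jul 1, 2259 (92 left).
Jul has 31 days: +31 → Aug 1, 2259 (61 left).
Aug has 31 days: +31 → Sep 1, 2259 (30 left).
Sep has 30 days: +30 → Oct 1, 2259 (0 left).

October 1, 2259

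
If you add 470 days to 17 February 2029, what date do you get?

June 2, 2030

+365 (one year) → Feb 17, 2030 (105 left).
Feb has 28 days: +12 → Mar 1, 2030 (93 left).
Mar has 31 days: +31 → Apr 1, 2030 (62 left).
Apr has 30 days: +30 → May 1, 2030 (32 left).
May has 31 days: +31 → Jun 1, 2030 (1 left).
+1 → Jun 2, 2030.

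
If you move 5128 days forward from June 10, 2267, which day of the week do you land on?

Jun 10, 2267 is a Monday.
5128 mod 7 = 4, so 5128 days after a Monday is Monday + 4 = Friday.

Friday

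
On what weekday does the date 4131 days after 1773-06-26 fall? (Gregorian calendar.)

First find the weekday of Jun 26, 1773. Doomsday rule: the anchor day for the 1700s is Sunday. For year 73: 73÷12 = 6 r 1, and 1÷4 = 0, so 6+1+0 = 7.
Sunday + 7 ≡ Sunday — that's 1773's doomsday.
In June the doomsday date is Jun 6.
Jun 26 is 20 days after Jun 6; 20 mod 7 = 6, so Sunday + 6 = Saturday.
4131 mod 7 = 1, so 4131 days after a Saturday is Saturday + 1 = Sunday.

Sunday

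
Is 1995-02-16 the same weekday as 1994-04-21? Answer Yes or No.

From Apr 21, 1994 to Feb 16, 1995 is 301 days.
301 mod 7 = 0, so they are the same weekday.
(Apr 21, 1994 is a Thursday; Feb 16, 1995 is a Thursday.)

Yes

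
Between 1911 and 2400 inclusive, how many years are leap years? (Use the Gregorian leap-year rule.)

120

Multiples of 4 in [1911,2400]: 123.
Of those, multiples of 100: 5 (not leap unless ÷400).
Multiples of 400: 2.
Leap years = 123 − 5 + 2 = 120.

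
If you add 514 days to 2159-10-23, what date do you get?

+366 (one year; includes Feb 29, 2160) → Oct 23, 2160 (148 left).
Oct has 31 days: +9 → Nov 1, 2160 (139 left).
Nov has 30 days: +30 → Dec 1, 2160 (109 left).
Dec has 31 days: +31 → Jan 1, 2161 (78 left).
Jan has 31 days: +31 → Feb 1, 2161 (47 left).
Feb has 28 days: +28 → Mar 1, 2161 (19 left).
+19 → Mar 20, 2161.

March 20, 2161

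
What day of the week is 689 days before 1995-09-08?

Sep 8, 1995 is a Friday.
689 mod 7 = 3, so 689 days before a Friday is Friday − 3 = Tuesday.

Tuesday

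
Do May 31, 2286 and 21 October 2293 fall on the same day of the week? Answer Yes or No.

No

From May 31, 2286 to Oct 21, 2293 is 2700 days.
2700 mod 7 = 5, so they are different weekdays.
(May 31, 2286 is a Monday; Oct 21, 2293 is a Saturday.)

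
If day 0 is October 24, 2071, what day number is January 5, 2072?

Oct 24, 2071 → Nov 24, 2071: 31 days (October has 31).
Nov 24, 2071 → Dec 24, 2071: 30 days (November has 30).
Dec 24, 2071 → Jan 5, 2072: 12 days.
Total: 73 days.

73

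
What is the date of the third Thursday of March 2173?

March 1, 2173 is a Monday.
The first Thursday is therefore March 4 (3 days later).
The third Thursday is 4 + 2×7 = March 18.

March 18, 2173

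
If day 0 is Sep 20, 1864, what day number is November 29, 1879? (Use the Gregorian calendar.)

5548

Sep 20, 1864 → Sep 20, 1865: 365 days.
Sep 20, 1865 → Sep 20, 1866: 365 days.
Sep 20, 1866 → Sep 20, 1867: 365 days.
Sep 20, 1867 → Sep 20, 1868: 366 days (Feb 29, 1868 is in that span).
Sep 20, 1868 → Sep 20, 1869: 365 days.
Sep 20, 1869 → Sep 20, 1870: 365 days.
Sep 20, 1870 → Sep 20, 1871: 365 days.
Sep 20, 1871 → Sep 20, 1872: 366 days (Feb 29, 1872 is in that span).
Sep 20, 1872 → Sep 20, 1873: 365 days.
Sep 20, 1873 → Sep 20, 1874: 365 days.
Sep 20, 1874 → Sep 20, 1875: 365 days.
Sep 20, 1875 → Sep 20, 1876: 366 days (Feb 29, 1876 is in that span).
Sep 20, 1876 → Sep 20, 1877: 365 days.
Sep 20, 1877 → Sep 20, 1878: 365 days.
Sep 20, 1878 → Sep 20, 1879: 365 days.
Sep 20, 1879 → Oct 20, 1879: 30 days (September has 30).
Oct 20, 1879 → Nov 20, 1879: 31 days (October has 31).
Nov 20, 1879 → Nov 29, 1879: 9 days.
Total: 5548 days.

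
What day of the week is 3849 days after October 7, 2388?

Thursday

Oct 7, 2388 is a Friday.
3849 mod 7 = 6, so 3849 days after a Friday is Friday + 6 = Thursday.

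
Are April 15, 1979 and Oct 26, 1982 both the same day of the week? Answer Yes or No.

From Apr 15, 1979 to Oct 26, 1982 is 1290 days.
1290 mod 7 = 2, so they are different weekdays.
(Apr 15, 1979 is a Sunday; Oct 26, 1982 is a Tuesday.)

No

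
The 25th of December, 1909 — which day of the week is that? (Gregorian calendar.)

Saturday

Doomsday rule: the anchor day for the 1900s is Wednesday. For year 09: 9÷12 = 0 r 9, and 9÷4 = 2, so 0+9+2 = 11.
Wednesday + 11 ≡ Sunday — that's 1909's doomsday.
In December the doomsday date is Dec 12.
Dec 25 is 13 days after Dec 12; 13 mod 7 = 6, so Sunday + 6 = Saturday.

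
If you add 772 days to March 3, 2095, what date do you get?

+366 (one year; includes Feb 29, 2096) → Mar 3, 2096 (406 left).
+365 (one year) → Mar 3, 2097 (41 left).
Mar has 31 days: +29 → Apr 1, 2097 (12 left).
+12 → Apr 13, 2097.

April 13, 2097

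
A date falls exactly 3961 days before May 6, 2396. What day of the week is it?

May 6, 2396 is a Monday.
3961 mod 7 = 6, so 3961 days before a Monday is Monday − 6 = Tuesday.

Tuesday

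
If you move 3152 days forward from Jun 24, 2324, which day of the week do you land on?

Thursday

Jun 24, 2324 is a Tuesday.
3152 mod 7 = 2, so 3152 days after a Tuesday is Tuesday + 2 = Thursday.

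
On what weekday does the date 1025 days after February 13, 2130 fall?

First find the weekday of Feb 13, 2130. Doomsday rule: the anchor day for the 2100s is Sunday. For year 30: 30÷12 = 2 r 6, and 6÷4 = 1, so 2+6+1 = 9.
Sunday + 9 ≡ Tuesday — that's 2130's doomsday.
In February the doomsday date is Feb 28 (2130 is not a leap year).
Feb 13 is 15 days before Feb 28; 15 mod 7 = 1, so Tuesday − 1 = Monday.
1025 mod 7 = 3, so 1025 days after a Monday is Monday + 3 = Thursday.

Thursday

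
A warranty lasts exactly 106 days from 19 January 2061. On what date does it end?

Jan has 31 days: +13 → Feb 1, 2061 (93 left).
Feb has 28 days: +28 → Mar 1, 2061 (65 left).
Mar has 31 days: +31 → Apr 1, 2061 (34 left).
Apr has 30 days: +30 → May 1, 2061 (4 left).
+4 → May 5, 2061.

May 5, 2061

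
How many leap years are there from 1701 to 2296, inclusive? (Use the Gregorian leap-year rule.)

Multiples of 4 in [1701,2296]: 149.
Of those, multiples of 100: 5 (not leap unless ÷400).
Multiples of 400: 1.
Leap years = 149 − 5 + 1 = 145.

145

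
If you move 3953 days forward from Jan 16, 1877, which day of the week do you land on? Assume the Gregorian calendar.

Sunday

Jan 16, 1877 is a Tuesday.
3953 mod 7 = 5, so 3953 days after a Tuesday is Tuesday + 5 = Sunday.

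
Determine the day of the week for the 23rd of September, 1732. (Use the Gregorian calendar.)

Doomsday rule: the anchor day for the 1700s is Sunday. For year 32: 32÷12 = 2 r 8, and 8÷4 = 2, so 2+8+2 = 12.
Sunday + 12 ≡ Friday — that's 1732's doomsday.
In September the doomsday date is Sep 5.
Sep 23 is 18 days after Sep 5; 18 mod 7 = 4, so Friday + 4 = Tuesday.

Tuesday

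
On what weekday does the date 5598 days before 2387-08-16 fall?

Tuesday

First find the weekday of Aug 16, 2387. Doomsday rule: the anchor day for the 2300s is Wednesday. For year 87: 87÷12 = 7 r 3, and 3÷4 = 0, so 7+3+0 = 10.
Wednesday + 10 ≡ Saturday — that's 2387's doomsday.
In August the doomsday date is Aug 8.
Aug 16 is 8 days after Aug 8; 8 mod 7 = 1, so Saturday + 1 = Sunday.
5598 mod 7 = 5, so 5598 days before a Sunday is Sunday − 5 = Tuesday.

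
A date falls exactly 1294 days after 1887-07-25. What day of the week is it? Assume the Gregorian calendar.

First find the weekday of Jul 25, 1887. Doomsday rule: the anchor day for the 1800s is Friday. For year 87: 87÷12 = 7 r 3, and 3÷4 = 0, so 7+3+0 = 10.
Friday + 10 ≡ Monday — that's 1887's doomsday.
In July the doomsday date is Jul 11.
Jul 25 is 14 days after Jul 11; 14 mod 7 = 0, so Monday + 0 = Monday.
1294 mod 7 = 6, so 1294 days after a Monday is Monday + 6 = Sunday.

Sunday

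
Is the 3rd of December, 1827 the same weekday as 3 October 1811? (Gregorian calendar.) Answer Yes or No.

No

From Oct 3, 1811 to Dec 3, 1827 is 5905 days.
5905 mod 7 = 4, so they are different weekdays.
(Oct 3, 1811 is a Thursday; Dec 3, 1827 is a Monday.)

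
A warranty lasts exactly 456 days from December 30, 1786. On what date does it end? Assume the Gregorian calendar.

+365 (one year) → Dec 30, 1787 (91 left).
Dec has 31 days: +2 → Jan 1, 1788 (89 left).
Jan has 31 days: +31 → Feb 1, 1788 (58 left).
Feb has 29 days: +29 → Mar 1, 1788 (29 left).
+29 → Mar 30, 1788.

March 30, 1788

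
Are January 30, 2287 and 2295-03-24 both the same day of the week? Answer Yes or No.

From Jan 30, 2287 to Mar 24, 2295 is 2975 days.
2975 mod 7 = 0, so they are the same weekday.
(Jan 30, 2287 is a Sunday; Mar 24, 2295 is a Sunday.)

Yes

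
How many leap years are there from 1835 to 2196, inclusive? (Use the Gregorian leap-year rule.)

Multiples of 4 in [1835,2196]: 91.
Of those, multiples of 100: 3 (not leap unless ÷400).
Multiples of 400: 1.
Leap years = 91 − 3 + 1 = 89.

89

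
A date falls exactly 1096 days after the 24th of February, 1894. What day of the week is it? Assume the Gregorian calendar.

Feb 24, 1894 is a Saturday.
1096 mod 7 = 4, so 1096 days after a Saturday is Saturday + 4 = Wednesday.

Wednesday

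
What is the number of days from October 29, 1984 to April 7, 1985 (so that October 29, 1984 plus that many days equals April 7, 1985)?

160

Oct 29, 1984 → Nov 29, 1984: 31 days (October has 31).
Nov 29, 1984 → Dec 29, 1984: 30 days (November has 30).
Dec 29, 1984 → Jan 29, 1985: 31 days (December has 31).
Jan 29, 1985 → Feb 28, 1985: 30 days (January has 31).
Feb 28, 1985 → Mar 28, 1985: 28 days (February has 28).
Mar 28, 1985 → Apr 7, 1985: 10 days.
Total: 160 days.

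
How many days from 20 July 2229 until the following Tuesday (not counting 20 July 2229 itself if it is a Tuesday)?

1

Jul 20, 2229 is a Monday.
From Monday to the next Tuesday is 1 day.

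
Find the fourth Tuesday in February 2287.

February 22, 2287

February 1, 2287 is a Tuesday.
The first Tuesday is therefore February 1 (same day).
The fourth Tuesday is 1 + 3×7 = February 22.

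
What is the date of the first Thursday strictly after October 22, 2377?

Oct 22, 2377 is a Saturday.
From Saturday to the next Thursday is 5 days.
Oct 22, 2377 + 5 = Oct 27, 2377.

October 27, 2377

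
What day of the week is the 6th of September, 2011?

Tuesday

January 1, 2011 is a Saturday.
Jan 1, 2011 → Feb 1, 2011: 31 days (January has 31).
Feb 1, 2011 → Mar 1, 2011: 28 days (February has 28).
Mar 1, 2011 → Apr 1, 2011: 31 days (March has 31).
Apr 1, 2011 → May 1, 2011: 30 days (April has 30).
May 1, 2011 → Jun 1, 2011: 31 days (May has 31).
Jun 1, 2011 → Jul 1, 2011: 30 days (June has 30).
Jul 1, 2011 → Aug 1, 2011: 31 days (July has 31).
Aug 1, 2011 → Sep 1, 2011: 31 days (August has 31).
Sep 1, 2011 → Sep 6, 2011: 5 days.
Total: 248 days.
248 mod 7 = 3, so Saturday + 3 = Tuesday.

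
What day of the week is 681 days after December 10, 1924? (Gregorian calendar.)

Friday

First find the weekday of Dec 10, 1924. Doomsday rule: the anchor day for the 1900s is Wednesday. For year 24: 24÷12 = 2 r 0, and 0÷4 = 0, so 2+0+0 = 2.
Wednesday + 2 ≡ Friday — that's 1924's doomsday.
In December the doomsday date is Dec 12.
Dec 10 is 2 days before Dec 12; 2 mod 7 = 2, so Friday − 2 = Wednesday.
681 mod 7 = 2, so 681 days after a Wednesday is Wednesday + 2 = Friday.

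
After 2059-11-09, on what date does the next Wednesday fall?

November 12, 2059

Nov 9, 2059 is a Sunday.
From Sunday to the next Wednesday is 3 days.
Nov 9, 2059 + 3 = Nov 12, 2059.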